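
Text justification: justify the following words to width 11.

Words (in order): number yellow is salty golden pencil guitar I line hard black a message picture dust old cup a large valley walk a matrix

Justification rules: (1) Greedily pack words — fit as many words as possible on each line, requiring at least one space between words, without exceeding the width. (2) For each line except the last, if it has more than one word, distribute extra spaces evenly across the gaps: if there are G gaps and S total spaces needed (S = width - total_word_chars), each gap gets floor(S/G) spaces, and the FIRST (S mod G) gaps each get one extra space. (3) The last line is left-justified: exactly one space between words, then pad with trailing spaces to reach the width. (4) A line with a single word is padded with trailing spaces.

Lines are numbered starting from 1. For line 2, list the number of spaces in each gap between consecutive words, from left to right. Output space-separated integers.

Answer: 3

Derivation:
Line 1: ['number'] (min_width=6, slack=5)
Line 2: ['yellow', 'is'] (min_width=9, slack=2)
Line 3: ['salty'] (min_width=5, slack=6)
Line 4: ['golden'] (min_width=6, slack=5)
Line 5: ['pencil'] (min_width=6, slack=5)
Line 6: ['guitar', 'I'] (min_width=8, slack=3)
Line 7: ['line', 'hard'] (min_width=9, slack=2)
Line 8: ['black', 'a'] (min_width=7, slack=4)
Line 9: ['message'] (min_width=7, slack=4)
Line 10: ['picture'] (min_width=7, slack=4)
Line 11: ['dust', 'old'] (min_width=8, slack=3)
Line 12: ['cup', 'a', 'large'] (min_width=11, slack=0)
Line 13: ['valley', 'walk'] (min_width=11, slack=0)
Line 14: ['a', 'matrix'] (min_width=8, slack=3)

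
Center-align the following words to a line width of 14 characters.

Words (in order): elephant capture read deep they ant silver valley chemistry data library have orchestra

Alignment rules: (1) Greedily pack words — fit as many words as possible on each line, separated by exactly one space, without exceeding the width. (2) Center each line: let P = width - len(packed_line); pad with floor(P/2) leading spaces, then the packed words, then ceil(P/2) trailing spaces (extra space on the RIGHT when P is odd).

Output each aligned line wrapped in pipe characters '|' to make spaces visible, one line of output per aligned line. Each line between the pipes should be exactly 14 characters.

Line 1: ['elephant'] (min_width=8, slack=6)
Line 2: ['capture', 'read'] (min_width=12, slack=2)
Line 3: ['deep', 'they', 'ant'] (min_width=13, slack=1)
Line 4: ['silver', 'valley'] (min_width=13, slack=1)
Line 5: ['chemistry', 'data'] (min_width=14, slack=0)
Line 6: ['library', 'have'] (min_width=12, slack=2)
Line 7: ['orchestra'] (min_width=9, slack=5)

Answer: |   elephant   |
| capture read |
|deep they ant |
|silver valley |
|chemistry data|
| library have |
|  orchestra   |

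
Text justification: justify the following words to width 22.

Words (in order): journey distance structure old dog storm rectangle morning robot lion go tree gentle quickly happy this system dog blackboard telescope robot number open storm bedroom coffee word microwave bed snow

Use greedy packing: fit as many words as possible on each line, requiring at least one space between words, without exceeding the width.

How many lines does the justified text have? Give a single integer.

Line 1: ['journey', 'distance'] (min_width=16, slack=6)
Line 2: ['structure', 'old', 'dog'] (min_width=17, slack=5)
Line 3: ['storm', 'rectangle'] (min_width=15, slack=7)
Line 4: ['morning', 'robot', 'lion', 'go'] (min_width=21, slack=1)
Line 5: ['tree', 'gentle', 'quickly'] (min_width=19, slack=3)
Line 6: ['happy', 'this', 'system', 'dog'] (min_width=21, slack=1)
Line 7: ['blackboard', 'telescope'] (min_width=20, slack=2)
Line 8: ['robot', 'number', 'open'] (min_width=17, slack=5)
Line 9: ['storm', 'bedroom', 'coffee'] (min_width=20, slack=2)
Line 10: ['word', 'microwave', 'bed'] (min_width=18, slack=4)
Line 11: ['snow'] (min_width=4, slack=18)
Total lines: 11

Answer: 11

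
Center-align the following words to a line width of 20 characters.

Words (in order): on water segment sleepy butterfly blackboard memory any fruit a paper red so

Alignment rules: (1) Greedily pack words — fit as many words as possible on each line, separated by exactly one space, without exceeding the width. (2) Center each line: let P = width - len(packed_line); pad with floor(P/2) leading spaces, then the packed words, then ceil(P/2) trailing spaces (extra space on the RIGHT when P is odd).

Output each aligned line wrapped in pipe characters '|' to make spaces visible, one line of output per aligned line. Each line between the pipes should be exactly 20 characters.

Line 1: ['on', 'water', 'segment'] (min_width=16, slack=4)
Line 2: ['sleepy', 'butterfly'] (min_width=16, slack=4)
Line 3: ['blackboard', 'memory'] (min_width=17, slack=3)
Line 4: ['any', 'fruit', 'a', 'paper'] (min_width=17, slack=3)
Line 5: ['red', 'so'] (min_width=6, slack=14)

Answer: |  on water segment  |
|  sleepy butterfly  |
| blackboard memory  |
| any fruit a paper  |
|       red so       |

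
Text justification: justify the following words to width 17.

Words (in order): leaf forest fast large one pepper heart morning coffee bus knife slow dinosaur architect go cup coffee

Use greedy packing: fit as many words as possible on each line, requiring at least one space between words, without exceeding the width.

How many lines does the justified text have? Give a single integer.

Answer: 7

Derivation:
Line 1: ['leaf', 'forest', 'fast'] (min_width=16, slack=1)
Line 2: ['large', 'one', 'pepper'] (min_width=16, slack=1)
Line 3: ['heart', 'morning'] (min_width=13, slack=4)
Line 4: ['coffee', 'bus', 'knife'] (min_width=16, slack=1)
Line 5: ['slow', 'dinosaur'] (min_width=13, slack=4)
Line 6: ['architect', 'go', 'cup'] (min_width=16, slack=1)
Line 7: ['coffee'] (min_width=6, slack=11)
Total lines: 7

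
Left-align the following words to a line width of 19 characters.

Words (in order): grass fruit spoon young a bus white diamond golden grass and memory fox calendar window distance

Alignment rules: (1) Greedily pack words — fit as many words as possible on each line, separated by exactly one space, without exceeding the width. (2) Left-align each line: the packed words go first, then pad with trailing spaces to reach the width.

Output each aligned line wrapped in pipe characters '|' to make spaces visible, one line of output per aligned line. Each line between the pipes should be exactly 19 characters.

Answer: |grass fruit spoon  |
|young a bus white  |
|diamond golden     |
|grass and memory   |
|fox calendar window|
|distance           |

Derivation:
Line 1: ['grass', 'fruit', 'spoon'] (min_width=17, slack=2)
Line 2: ['young', 'a', 'bus', 'white'] (min_width=17, slack=2)
Line 3: ['diamond', 'golden'] (min_width=14, slack=5)
Line 4: ['grass', 'and', 'memory'] (min_width=16, slack=3)
Line 5: ['fox', 'calendar', 'window'] (min_width=19, slack=0)
Line 6: ['distance'] (min_width=8, slack=11)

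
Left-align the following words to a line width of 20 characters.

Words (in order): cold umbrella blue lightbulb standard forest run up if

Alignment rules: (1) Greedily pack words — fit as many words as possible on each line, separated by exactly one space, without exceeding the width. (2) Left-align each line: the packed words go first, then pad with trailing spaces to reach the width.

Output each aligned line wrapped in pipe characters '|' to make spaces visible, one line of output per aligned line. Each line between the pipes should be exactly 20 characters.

Answer: |cold umbrella blue  |
|lightbulb standard  |
|forest run up if    |

Derivation:
Line 1: ['cold', 'umbrella', 'blue'] (min_width=18, slack=2)
Line 2: ['lightbulb', 'standard'] (min_width=18, slack=2)
Line 3: ['forest', 'run', 'up', 'if'] (min_width=16, slack=4)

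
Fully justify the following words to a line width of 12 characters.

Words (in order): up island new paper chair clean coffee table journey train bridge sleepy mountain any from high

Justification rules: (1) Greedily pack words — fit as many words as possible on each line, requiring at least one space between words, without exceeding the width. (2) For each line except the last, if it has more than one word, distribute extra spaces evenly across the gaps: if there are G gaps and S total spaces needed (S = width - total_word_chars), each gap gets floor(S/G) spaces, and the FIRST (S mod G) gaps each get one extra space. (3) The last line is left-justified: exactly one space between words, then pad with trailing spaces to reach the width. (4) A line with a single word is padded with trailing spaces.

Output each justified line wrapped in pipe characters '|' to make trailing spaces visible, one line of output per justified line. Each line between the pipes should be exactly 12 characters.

Answer: |up    island|
|new    paper|
|chair  clean|
|coffee table|
|journey     |
|train bridge|
|sleepy      |
|mountain any|
|from high   |

Derivation:
Line 1: ['up', 'island'] (min_width=9, slack=3)
Line 2: ['new', 'paper'] (min_width=9, slack=3)
Line 3: ['chair', 'clean'] (min_width=11, slack=1)
Line 4: ['coffee', 'table'] (min_width=12, slack=0)
Line 5: ['journey'] (min_width=7, slack=5)
Line 6: ['train', 'bridge'] (min_width=12, slack=0)
Line 7: ['sleepy'] (min_width=6, slack=6)
Line 8: ['mountain', 'any'] (min_width=12, slack=0)
Line 9: ['from', 'high'] (min_width=9, slack=3)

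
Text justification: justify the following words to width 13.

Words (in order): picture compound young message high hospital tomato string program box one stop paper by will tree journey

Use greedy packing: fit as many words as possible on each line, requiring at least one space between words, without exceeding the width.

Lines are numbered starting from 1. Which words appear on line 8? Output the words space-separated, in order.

Line 1: ['picture'] (min_width=7, slack=6)
Line 2: ['compound'] (min_width=8, slack=5)
Line 3: ['young', 'message'] (min_width=13, slack=0)
Line 4: ['high', 'hospital'] (min_width=13, slack=0)
Line 5: ['tomato', 'string'] (min_width=13, slack=0)
Line 6: ['program', 'box'] (min_width=11, slack=2)
Line 7: ['one', 'stop'] (min_width=8, slack=5)
Line 8: ['paper', 'by', 'will'] (min_width=13, slack=0)
Line 9: ['tree', 'journey'] (min_width=12, slack=1)

Answer: paper by will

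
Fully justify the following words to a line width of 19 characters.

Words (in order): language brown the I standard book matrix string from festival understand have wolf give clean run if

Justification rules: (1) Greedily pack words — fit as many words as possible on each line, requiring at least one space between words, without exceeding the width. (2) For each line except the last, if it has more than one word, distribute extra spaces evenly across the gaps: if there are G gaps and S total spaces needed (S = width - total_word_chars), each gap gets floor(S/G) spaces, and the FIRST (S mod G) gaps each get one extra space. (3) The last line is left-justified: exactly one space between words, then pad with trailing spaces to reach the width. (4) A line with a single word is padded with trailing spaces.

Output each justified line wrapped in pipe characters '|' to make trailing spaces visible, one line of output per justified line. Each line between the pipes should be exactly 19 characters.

Answer: |language  brown the|
|I   standard   book|
|matrix  string from|
|festival understand|
|have    wolf   give|
|clean run if       |

Derivation:
Line 1: ['language', 'brown', 'the'] (min_width=18, slack=1)
Line 2: ['I', 'standard', 'book'] (min_width=15, slack=4)
Line 3: ['matrix', 'string', 'from'] (min_width=18, slack=1)
Line 4: ['festival', 'understand'] (min_width=19, slack=0)
Line 5: ['have', 'wolf', 'give'] (min_width=14, slack=5)
Line 6: ['clean', 'run', 'if'] (min_width=12, slack=7)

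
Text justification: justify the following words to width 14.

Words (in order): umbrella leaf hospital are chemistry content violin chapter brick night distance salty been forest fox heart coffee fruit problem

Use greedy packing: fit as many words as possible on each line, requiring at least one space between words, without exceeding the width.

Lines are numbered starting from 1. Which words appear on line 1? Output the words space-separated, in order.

Line 1: ['umbrella', 'leaf'] (min_width=13, slack=1)
Line 2: ['hospital', 'are'] (min_width=12, slack=2)
Line 3: ['chemistry'] (min_width=9, slack=5)
Line 4: ['content', 'violin'] (min_width=14, slack=0)
Line 5: ['chapter', 'brick'] (min_width=13, slack=1)
Line 6: ['night', 'distance'] (min_width=14, slack=0)
Line 7: ['salty', 'been'] (min_width=10, slack=4)
Line 8: ['forest', 'fox'] (min_width=10, slack=4)
Line 9: ['heart', 'coffee'] (min_width=12, slack=2)
Line 10: ['fruit', 'problem'] (min_width=13, slack=1)

Answer: umbrella leaf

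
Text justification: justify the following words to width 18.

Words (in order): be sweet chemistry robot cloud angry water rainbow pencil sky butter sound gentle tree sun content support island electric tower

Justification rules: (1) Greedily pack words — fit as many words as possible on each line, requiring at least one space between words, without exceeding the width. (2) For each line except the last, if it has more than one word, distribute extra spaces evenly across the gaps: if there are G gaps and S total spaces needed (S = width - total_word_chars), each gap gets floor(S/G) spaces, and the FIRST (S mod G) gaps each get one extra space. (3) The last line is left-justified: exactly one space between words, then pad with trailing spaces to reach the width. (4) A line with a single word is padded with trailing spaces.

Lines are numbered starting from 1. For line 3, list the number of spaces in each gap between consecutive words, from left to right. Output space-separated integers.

Line 1: ['be', 'sweet', 'chemistry'] (min_width=18, slack=0)
Line 2: ['robot', 'cloud', 'angry'] (min_width=17, slack=1)
Line 3: ['water', 'rainbow'] (min_width=13, slack=5)
Line 4: ['pencil', 'sky', 'butter'] (min_width=17, slack=1)
Line 5: ['sound', 'gentle', 'tree'] (min_width=17, slack=1)
Line 6: ['sun', 'content'] (min_width=11, slack=7)
Line 7: ['support', 'island'] (min_width=14, slack=4)
Line 8: ['electric', 'tower'] (min_width=14, slack=4)

Answer: 6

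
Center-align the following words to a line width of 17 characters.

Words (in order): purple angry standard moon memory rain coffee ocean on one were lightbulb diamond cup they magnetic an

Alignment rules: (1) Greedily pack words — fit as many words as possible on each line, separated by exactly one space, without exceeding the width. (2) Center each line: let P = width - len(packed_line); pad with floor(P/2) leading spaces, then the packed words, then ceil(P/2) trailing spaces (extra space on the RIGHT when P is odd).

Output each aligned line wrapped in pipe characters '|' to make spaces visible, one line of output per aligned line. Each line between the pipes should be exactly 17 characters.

Answer: |  purple angry   |
|  standard moon  |
|   memory rain   |
| coffee ocean on |
|    one were     |
|lightbulb diamond|
|cup they magnetic|
|       an        |

Derivation:
Line 1: ['purple', 'angry'] (min_width=12, slack=5)
Line 2: ['standard', 'moon'] (min_width=13, slack=4)
Line 3: ['memory', 'rain'] (min_width=11, slack=6)
Line 4: ['coffee', 'ocean', 'on'] (min_width=15, slack=2)
Line 5: ['one', 'were'] (min_width=8, slack=9)
Line 6: ['lightbulb', 'diamond'] (min_width=17, slack=0)
Line 7: ['cup', 'they', 'magnetic'] (min_width=17, slack=0)
Line 8: ['an'] (min_width=2, slack=15)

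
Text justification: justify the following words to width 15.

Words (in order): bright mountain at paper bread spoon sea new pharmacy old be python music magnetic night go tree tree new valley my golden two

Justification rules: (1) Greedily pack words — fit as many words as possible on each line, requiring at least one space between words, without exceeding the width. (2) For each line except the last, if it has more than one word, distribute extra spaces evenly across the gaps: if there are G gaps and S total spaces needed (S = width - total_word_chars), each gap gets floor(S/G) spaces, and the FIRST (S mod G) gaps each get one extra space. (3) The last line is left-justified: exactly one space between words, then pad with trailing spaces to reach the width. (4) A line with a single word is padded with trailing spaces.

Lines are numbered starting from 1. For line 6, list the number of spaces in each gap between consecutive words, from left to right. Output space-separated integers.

Answer: 2

Derivation:
Line 1: ['bright', 'mountain'] (min_width=15, slack=0)
Line 2: ['at', 'paper', 'bread'] (min_width=14, slack=1)
Line 3: ['spoon', 'sea', 'new'] (min_width=13, slack=2)
Line 4: ['pharmacy', 'old', 'be'] (min_width=15, slack=0)
Line 5: ['python', 'music'] (min_width=12, slack=3)
Line 6: ['magnetic', 'night'] (min_width=14, slack=1)
Line 7: ['go', 'tree', 'tree'] (min_width=12, slack=3)
Line 8: ['new', 'valley', 'my'] (min_width=13, slack=2)
Line 9: ['golden', 'two'] (min_width=10, slack=5)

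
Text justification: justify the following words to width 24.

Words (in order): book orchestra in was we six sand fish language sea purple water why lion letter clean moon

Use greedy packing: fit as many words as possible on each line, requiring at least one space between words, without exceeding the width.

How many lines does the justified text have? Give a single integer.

Line 1: ['book', 'orchestra', 'in', 'was', 'we'] (min_width=24, slack=0)
Line 2: ['six', 'sand', 'fish', 'language'] (min_width=22, slack=2)
Line 3: ['sea', 'purple', 'water', 'why'] (min_width=20, slack=4)
Line 4: ['lion', 'letter', 'clean', 'moon'] (min_width=22, slack=2)
Total lines: 4

Answer: 4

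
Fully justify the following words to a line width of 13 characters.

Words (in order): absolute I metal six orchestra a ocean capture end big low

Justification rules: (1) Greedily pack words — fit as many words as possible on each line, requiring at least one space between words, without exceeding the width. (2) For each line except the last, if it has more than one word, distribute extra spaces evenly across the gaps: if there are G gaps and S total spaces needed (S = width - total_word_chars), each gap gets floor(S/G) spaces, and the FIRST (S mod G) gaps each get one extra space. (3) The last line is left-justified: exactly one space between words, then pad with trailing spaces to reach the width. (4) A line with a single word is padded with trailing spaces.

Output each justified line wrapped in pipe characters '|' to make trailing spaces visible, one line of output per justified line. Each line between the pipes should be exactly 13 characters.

Line 1: ['absolute', 'I'] (min_width=10, slack=3)
Line 2: ['metal', 'six'] (min_width=9, slack=4)
Line 3: ['orchestra', 'a'] (min_width=11, slack=2)
Line 4: ['ocean', 'capture'] (min_width=13, slack=0)
Line 5: ['end', 'big', 'low'] (min_width=11, slack=2)

Answer: |absolute    I|
|metal     six|
|orchestra   a|
|ocean capture|
|end big low  |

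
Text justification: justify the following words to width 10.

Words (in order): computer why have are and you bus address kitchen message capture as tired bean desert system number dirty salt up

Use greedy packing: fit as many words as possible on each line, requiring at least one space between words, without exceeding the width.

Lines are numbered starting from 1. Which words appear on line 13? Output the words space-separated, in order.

Answer: dirty salt

Derivation:
Line 1: ['computer'] (min_width=8, slack=2)
Line 2: ['why', 'have'] (min_width=8, slack=2)
Line 3: ['are', 'and'] (min_width=7, slack=3)
Line 4: ['you', 'bus'] (min_width=7, slack=3)
Line 5: ['address'] (min_width=7, slack=3)
Line 6: ['kitchen'] (min_width=7, slack=3)
Line 7: ['message'] (min_width=7, slack=3)
Line 8: ['capture', 'as'] (min_width=10, slack=0)
Line 9: ['tired', 'bean'] (min_width=10, slack=0)
Line 10: ['desert'] (min_width=6, slack=4)
Line 11: ['system'] (min_width=6, slack=4)
Line 12: ['number'] (min_width=6, slack=4)
Line 13: ['dirty', 'salt'] (min_width=10, slack=0)
Line 14: ['up'] (min_width=2, slack=8)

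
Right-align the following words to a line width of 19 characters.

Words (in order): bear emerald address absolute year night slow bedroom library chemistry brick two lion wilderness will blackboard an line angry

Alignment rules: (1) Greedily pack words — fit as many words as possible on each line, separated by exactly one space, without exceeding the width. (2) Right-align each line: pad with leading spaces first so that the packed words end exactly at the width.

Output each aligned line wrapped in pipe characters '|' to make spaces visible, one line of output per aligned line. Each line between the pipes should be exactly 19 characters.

Line 1: ['bear', 'emerald'] (min_width=12, slack=7)
Line 2: ['address', 'absolute'] (min_width=16, slack=3)
Line 3: ['year', 'night', 'slow'] (min_width=15, slack=4)
Line 4: ['bedroom', 'library'] (min_width=15, slack=4)
Line 5: ['chemistry', 'brick', 'two'] (min_width=19, slack=0)
Line 6: ['lion', 'wilderness'] (min_width=15, slack=4)
Line 7: ['will', 'blackboard', 'an'] (min_width=18, slack=1)
Line 8: ['line', 'angry'] (min_width=10, slack=9)

Answer: |       bear emerald|
|   address absolute|
|    year night slow|
|    bedroom library|
|chemistry brick two|
|    lion wilderness|
| will blackboard an|
|         line angry|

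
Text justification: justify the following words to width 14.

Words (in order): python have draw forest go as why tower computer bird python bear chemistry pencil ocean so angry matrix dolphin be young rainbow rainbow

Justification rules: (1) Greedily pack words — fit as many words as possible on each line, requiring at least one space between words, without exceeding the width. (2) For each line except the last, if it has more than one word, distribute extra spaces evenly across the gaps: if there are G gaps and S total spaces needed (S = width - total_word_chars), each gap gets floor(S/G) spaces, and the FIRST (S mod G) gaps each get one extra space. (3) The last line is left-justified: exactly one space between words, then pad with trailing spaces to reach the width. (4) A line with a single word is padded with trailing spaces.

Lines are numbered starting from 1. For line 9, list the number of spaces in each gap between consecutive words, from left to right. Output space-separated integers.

Line 1: ['python', 'have'] (min_width=11, slack=3)
Line 2: ['draw', 'forest', 'go'] (min_width=14, slack=0)
Line 3: ['as', 'why', 'tower'] (min_width=12, slack=2)
Line 4: ['computer', 'bird'] (min_width=13, slack=1)
Line 5: ['python', 'bear'] (min_width=11, slack=3)
Line 6: ['chemistry'] (min_width=9, slack=5)
Line 7: ['pencil', 'ocean'] (min_width=12, slack=2)
Line 8: ['so', 'angry'] (min_width=8, slack=6)
Line 9: ['matrix', 'dolphin'] (min_width=14, slack=0)
Line 10: ['be', 'young'] (min_width=8, slack=6)
Line 11: ['rainbow'] (min_width=7, slack=7)
Line 12: ['rainbow'] (min_width=7, slack=7)

Answer: 1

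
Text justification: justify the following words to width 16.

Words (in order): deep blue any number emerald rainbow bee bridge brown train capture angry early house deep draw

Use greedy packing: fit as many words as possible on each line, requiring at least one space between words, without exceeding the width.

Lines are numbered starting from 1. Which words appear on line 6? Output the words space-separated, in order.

Line 1: ['deep', 'blue', 'any'] (min_width=13, slack=3)
Line 2: ['number', 'emerald'] (min_width=14, slack=2)
Line 3: ['rainbow', 'bee'] (min_width=11, slack=5)
Line 4: ['bridge', 'brown'] (min_width=12, slack=4)
Line 5: ['train', 'capture'] (min_width=13, slack=3)
Line 6: ['angry', 'early'] (min_width=11, slack=5)
Line 7: ['house', 'deep', 'draw'] (min_width=15, slack=1)

Answer: angry early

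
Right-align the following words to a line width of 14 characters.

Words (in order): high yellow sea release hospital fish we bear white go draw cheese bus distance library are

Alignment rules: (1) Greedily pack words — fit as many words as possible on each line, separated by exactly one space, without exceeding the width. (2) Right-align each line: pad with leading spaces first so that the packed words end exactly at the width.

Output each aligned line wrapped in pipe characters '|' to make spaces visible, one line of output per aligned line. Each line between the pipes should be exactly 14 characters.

Answer: |   high yellow|
|   sea release|
| hospital fish|
| we bear white|
|go draw cheese|
|  bus distance|
|   library are|

Derivation:
Line 1: ['high', 'yellow'] (min_width=11, slack=3)
Line 2: ['sea', 'release'] (min_width=11, slack=3)
Line 3: ['hospital', 'fish'] (min_width=13, slack=1)
Line 4: ['we', 'bear', 'white'] (min_width=13, slack=1)
Line 5: ['go', 'draw', 'cheese'] (min_width=14, slack=0)
Line 6: ['bus', 'distance'] (min_width=12, slack=2)
Line 7: ['library', 'are'] (min_width=11, slack=3)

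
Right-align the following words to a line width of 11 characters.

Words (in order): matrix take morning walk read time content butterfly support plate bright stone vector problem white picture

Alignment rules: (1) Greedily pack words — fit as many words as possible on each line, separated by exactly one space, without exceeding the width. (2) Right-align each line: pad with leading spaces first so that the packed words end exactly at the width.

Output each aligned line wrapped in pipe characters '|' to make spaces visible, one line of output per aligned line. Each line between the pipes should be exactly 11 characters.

Line 1: ['matrix', 'take'] (min_width=11, slack=0)
Line 2: ['morning'] (min_width=7, slack=4)
Line 3: ['walk', 'read'] (min_width=9, slack=2)
Line 4: ['time'] (min_width=4, slack=7)
Line 5: ['content'] (min_width=7, slack=4)
Line 6: ['butterfly'] (min_width=9, slack=2)
Line 7: ['support'] (min_width=7, slack=4)
Line 8: ['plate'] (min_width=5, slack=6)
Line 9: ['bright'] (min_width=6, slack=5)
Line 10: ['stone'] (min_width=5, slack=6)
Line 11: ['vector'] (min_width=6, slack=5)
Line 12: ['problem'] (min_width=7, slack=4)
Line 13: ['white'] (min_width=5, slack=6)
Line 14: ['picture'] (min_width=7, slack=4)

Answer: |matrix take|
|    morning|
|  walk read|
|       time|
|    content|
|  butterfly|
|    support|
|      plate|
|     bright|
|      stone|
|     vector|
|    problem|
|      white|
|    picture|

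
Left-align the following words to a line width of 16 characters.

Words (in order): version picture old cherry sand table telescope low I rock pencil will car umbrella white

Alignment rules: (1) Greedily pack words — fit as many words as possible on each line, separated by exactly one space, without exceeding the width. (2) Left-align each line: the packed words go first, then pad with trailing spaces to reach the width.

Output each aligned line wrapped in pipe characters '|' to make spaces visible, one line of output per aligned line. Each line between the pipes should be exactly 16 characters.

Line 1: ['version', 'picture'] (min_width=15, slack=1)
Line 2: ['old', 'cherry', 'sand'] (min_width=15, slack=1)
Line 3: ['table', 'telescope'] (min_width=15, slack=1)
Line 4: ['low', 'I', 'rock'] (min_width=10, slack=6)
Line 5: ['pencil', 'will', 'car'] (min_width=15, slack=1)
Line 6: ['umbrella', 'white'] (min_width=14, slack=2)

Answer: |version picture |
|old cherry sand |
|table telescope |
|low I rock      |
|pencil will car |
|umbrella white  |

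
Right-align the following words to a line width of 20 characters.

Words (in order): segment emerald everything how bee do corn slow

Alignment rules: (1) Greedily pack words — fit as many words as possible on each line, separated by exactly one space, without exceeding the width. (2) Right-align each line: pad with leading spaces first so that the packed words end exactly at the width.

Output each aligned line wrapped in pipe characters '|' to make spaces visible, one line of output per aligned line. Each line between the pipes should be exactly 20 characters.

Answer: |     segment emerald|
|  everything how bee|
|        do corn slow|

Derivation:
Line 1: ['segment', 'emerald'] (min_width=15, slack=5)
Line 2: ['everything', 'how', 'bee'] (min_width=18, slack=2)
Line 3: ['do', 'corn', 'slow'] (min_width=12, slack=8)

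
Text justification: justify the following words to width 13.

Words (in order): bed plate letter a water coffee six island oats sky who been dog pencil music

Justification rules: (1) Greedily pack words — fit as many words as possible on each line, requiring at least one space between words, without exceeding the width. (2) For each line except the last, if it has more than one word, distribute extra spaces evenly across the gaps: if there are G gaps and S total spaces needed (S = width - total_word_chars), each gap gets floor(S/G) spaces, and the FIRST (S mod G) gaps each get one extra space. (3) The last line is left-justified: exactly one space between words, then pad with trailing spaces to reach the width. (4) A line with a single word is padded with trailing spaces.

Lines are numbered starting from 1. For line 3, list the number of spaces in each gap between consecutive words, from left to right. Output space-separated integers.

Line 1: ['bed', 'plate'] (min_width=9, slack=4)
Line 2: ['letter', 'a'] (min_width=8, slack=5)
Line 3: ['water', 'coffee'] (min_width=12, slack=1)
Line 4: ['six', 'island'] (min_width=10, slack=3)
Line 5: ['oats', 'sky', 'who'] (min_width=12, slack=1)
Line 6: ['been', 'dog'] (min_width=8, slack=5)
Line 7: ['pencil', 'music'] (min_width=12, slack=1)

Answer: 2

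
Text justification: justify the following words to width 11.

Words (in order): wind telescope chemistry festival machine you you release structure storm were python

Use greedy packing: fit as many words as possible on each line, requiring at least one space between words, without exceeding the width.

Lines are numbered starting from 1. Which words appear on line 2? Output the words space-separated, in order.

Answer: telescope

Derivation:
Line 1: ['wind'] (min_width=4, slack=7)
Line 2: ['telescope'] (min_width=9, slack=2)
Line 3: ['chemistry'] (min_width=9, slack=2)
Line 4: ['festival'] (min_width=8, slack=3)
Line 5: ['machine', 'you'] (min_width=11, slack=0)
Line 6: ['you', 'release'] (min_width=11, slack=0)
Line 7: ['structure'] (min_width=9, slack=2)
Line 8: ['storm', 'were'] (min_width=10, slack=1)
Line 9: ['python'] (min_width=6, slack=5)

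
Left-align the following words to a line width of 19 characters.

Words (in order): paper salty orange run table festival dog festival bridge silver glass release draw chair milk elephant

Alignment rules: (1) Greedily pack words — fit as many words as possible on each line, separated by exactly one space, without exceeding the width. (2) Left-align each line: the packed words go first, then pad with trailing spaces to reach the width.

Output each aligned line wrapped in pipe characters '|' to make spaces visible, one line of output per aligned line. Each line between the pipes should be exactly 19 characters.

Line 1: ['paper', 'salty', 'orange'] (min_width=18, slack=1)
Line 2: ['run', 'table', 'festival'] (min_width=18, slack=1)
Line 3: ['dog', 'festival', 'bridge'] (min_width=19, slack=0)
Line 4: ['silver', 'glass'] (min_width=12, slack=7)
Line 5: ['release', 'draw', 'chair'] (min_width=18, slack=1)
Line 6: ['milk', 'elephant'] (min_width=13, slack=6)

Answer: |paper salty orange |
|run table festival |
|dog festival bridge|
|silver glass       |
|release draw chair |
|milk elephant      |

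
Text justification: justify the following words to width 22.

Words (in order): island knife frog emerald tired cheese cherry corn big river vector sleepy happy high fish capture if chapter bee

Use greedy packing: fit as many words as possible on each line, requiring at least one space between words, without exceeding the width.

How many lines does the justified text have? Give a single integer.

Answer: 6

Derivation:
Line 1: ['island', 'knife', 'frog'] (min_width=17, slack=5)
Line 2: ['emerald', 'tired', 'cheese'] (min_width=20, slack=2)
Line 3: ['cherry', 'corn', 'big', 'river'] (min_width=21, slack=1)
Line 4: ['vector', 'sleepy', 'happy'] (min_width=19, slack=3)
Line 5: ['high', 'fish', 'capture', 'if'] (min_width=20, slack=2)
Line 6: ['chapter', 'bee'] (min_width=11, slack=11)
Total lines: 6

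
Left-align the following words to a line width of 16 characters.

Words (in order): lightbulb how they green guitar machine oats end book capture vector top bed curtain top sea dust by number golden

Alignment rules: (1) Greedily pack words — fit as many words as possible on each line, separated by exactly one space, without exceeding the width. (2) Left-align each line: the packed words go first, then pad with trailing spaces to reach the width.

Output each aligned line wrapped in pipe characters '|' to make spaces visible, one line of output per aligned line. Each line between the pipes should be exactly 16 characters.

Line 1: ['lightbulb', 'how'] (min_width=13, slack=3)
Line 2: ['they', 'green'] (min_width=10, slack=6)
Line 3: ['guitar', 'machine'] (min_width=14, slack=2)
Line 4: ['oats', 'end', 'book'] (min_width=13, slack=3)
Line 5: ['capture', 'vector'] (min_width=14, slack=2)
Line 6: ['top', 'bed', 'curtain'] (min_width=15, slack=1)
Line 7: ['top', 'sea', 'dust', 'by'] (min_width=15, slack=1)
Line 8: ['number', 'golden'] (min_width=13, slack=3)

Answer: |lightbulb how   |
|they green      |
|guitar machine  |
|oats end book   |
|capture vector  |
|top bed curtain |
|top sea dust by |
|number golden   |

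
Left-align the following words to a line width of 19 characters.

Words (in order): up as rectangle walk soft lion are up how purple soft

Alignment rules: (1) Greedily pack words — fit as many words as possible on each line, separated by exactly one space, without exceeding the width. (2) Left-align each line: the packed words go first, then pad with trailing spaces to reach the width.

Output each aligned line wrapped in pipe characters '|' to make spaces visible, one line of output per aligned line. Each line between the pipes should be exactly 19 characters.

Line 1: ['up', 'as', 'rectangle'] (min_width=15, slack=4)
Line 2: ['walk', 'soft', 'lion', 'are'] (min_width=18, slack=1)
Line 3: ['up', 'how', 'purple', 'soft'] (min_width=18, slack=1)

Answer: |up as rectangle    |
|walk soft lion are |
|up how purple soft |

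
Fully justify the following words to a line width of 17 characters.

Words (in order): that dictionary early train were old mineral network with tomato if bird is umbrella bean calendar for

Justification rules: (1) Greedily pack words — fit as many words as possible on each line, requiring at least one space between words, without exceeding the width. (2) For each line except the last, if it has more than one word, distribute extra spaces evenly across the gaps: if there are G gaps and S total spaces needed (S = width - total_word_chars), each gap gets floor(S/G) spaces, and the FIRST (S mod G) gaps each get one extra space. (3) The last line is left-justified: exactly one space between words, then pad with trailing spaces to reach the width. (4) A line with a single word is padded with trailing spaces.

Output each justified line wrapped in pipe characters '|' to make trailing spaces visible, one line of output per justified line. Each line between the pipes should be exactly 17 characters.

Line 1: ['that', 'dictionary'] (min_width=15, slack=2)
Line 2: ['early', 'train', 'were'] (min_width=16, slack=1)
Line 3: ['old', 'mineral'] (min_width=11, slack=6)
Line 4: ['network', 'with'] (min_width=12, slack=5)
Line 5: ['tomato', 'if', 'bird', 'is'] (min_width=17, slack=0)
Line 6: ['umbrella', 'bean'] (min_width=13, slack=4)
Line 7: ['calendar', 'for'] (min_width=12, slack=5)

Answer: |that   dictionary|
|early  train were|
|old       mineral|
|network      with|
|tomato if bird is|
|umbrella     bean|
|calendar for     |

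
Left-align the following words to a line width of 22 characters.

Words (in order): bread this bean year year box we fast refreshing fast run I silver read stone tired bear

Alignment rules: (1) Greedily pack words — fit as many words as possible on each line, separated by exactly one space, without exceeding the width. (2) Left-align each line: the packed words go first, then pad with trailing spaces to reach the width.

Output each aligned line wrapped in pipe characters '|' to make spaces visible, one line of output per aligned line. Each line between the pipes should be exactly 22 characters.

Answer: |bread this bean year  |
|year box we fast      |
|refreshing fast run I |
|silver read stone     |
|tired bear            |

Derivation:
Line 1: ['bread', 'this', 'bean', 'year'] (min_width=20, slack=2)
Line 2: ['year', 'box', 'we', 'fast'] (min_width=16, slack=6)
Line 3: ['refreshing', 'fast', 'run', 'I'] (min_width=21, slack=1)
Line 4: ['silver', 'read', 'stone'] (min_width=17, slack=5)
Line 5: ['tired', 'bear'] (min_width=10, slack=12)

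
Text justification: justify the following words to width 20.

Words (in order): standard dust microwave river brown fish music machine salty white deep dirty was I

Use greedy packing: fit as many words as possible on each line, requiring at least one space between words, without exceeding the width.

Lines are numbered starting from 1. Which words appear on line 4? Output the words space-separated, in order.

Answer: machine salty white

Derivation:
Line 1: ['standard', 'dust'] (min_width=13, slack=7)
Line 2: ['microwave', 'river'] (min_width=15, slack=5)
Line 3: ['brown', 'fish', 'music'] (min_width=16, slack=4)
Line 4: ['machine', 'salty', 'white'] (min_width=19, slack=1)
Line 5: ['deep', 'dirty', 'was', 'I'] (min_width=16, slack=4)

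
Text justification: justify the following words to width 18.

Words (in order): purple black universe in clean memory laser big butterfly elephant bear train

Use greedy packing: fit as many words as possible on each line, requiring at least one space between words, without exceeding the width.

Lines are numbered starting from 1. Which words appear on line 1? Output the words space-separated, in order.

Line 1: ['purple', 'black'] (min_width=12, slack=6)
Line 2: ['universe', 'in', 'clean'] (min_width=17, slack=1)
Line 3: ['memory', 'laser', 'big'] (min_width=16, slack=2)
Line 4: ['butterfly', 'elephant'] (min_width=18, slack=0)
Line 5: ['bear', 'train'] (min_width=10, slack=8)

Answer: purple black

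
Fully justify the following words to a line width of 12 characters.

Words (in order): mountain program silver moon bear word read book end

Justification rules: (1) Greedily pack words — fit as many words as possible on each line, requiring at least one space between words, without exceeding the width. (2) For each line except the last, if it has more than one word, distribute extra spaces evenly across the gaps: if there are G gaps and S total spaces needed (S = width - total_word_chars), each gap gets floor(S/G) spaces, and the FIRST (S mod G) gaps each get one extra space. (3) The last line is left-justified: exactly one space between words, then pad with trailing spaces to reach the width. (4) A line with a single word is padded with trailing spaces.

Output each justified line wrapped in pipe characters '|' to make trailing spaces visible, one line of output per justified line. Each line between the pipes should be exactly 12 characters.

Line 1: ['mountain'] (min_width=8, slack=4)
Line 2: ['program'] (min_width=7, slack=5)
Line 3: ['silver', 'moon'] (min_width=11, slack=1)
Line 4: ['bear', 'word'] (min_width=9, slack=3)
Line 5: ['read', 'book'] (min_width=9, slack=3)
Line 6: ['end'] (min_width=3, slack=9)

Answer: |mountain    |
|program     |
|silver  moon|
|bear    word|
|read    book|
|end         |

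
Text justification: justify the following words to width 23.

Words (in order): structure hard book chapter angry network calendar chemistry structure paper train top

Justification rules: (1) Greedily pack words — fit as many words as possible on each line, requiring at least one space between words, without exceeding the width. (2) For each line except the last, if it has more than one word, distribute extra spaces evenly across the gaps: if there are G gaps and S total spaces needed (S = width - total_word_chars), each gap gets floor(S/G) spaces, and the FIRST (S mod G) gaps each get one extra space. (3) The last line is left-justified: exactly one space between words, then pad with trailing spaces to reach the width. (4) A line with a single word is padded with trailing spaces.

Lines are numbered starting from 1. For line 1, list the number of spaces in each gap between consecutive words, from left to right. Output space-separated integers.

Answer: 3 3

Derivation:
Line 1: ['structure', 'hard', 'book'] (min_width=19, slack=4)
Line 2: ['chapter', 'angry', 'network'] (min_width=21, slack=2)
Line 3: ['calendar', 'chemistry'] (min_width=18, slack=5)
Line 4: ['structure', 'paper', 'train'] (min_width=21, slack=2)
Line 5: ['top'] (min_width=3, slack=20)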